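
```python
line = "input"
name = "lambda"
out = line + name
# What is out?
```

Answer: 'inputlambda'

Derivation:
Trace (tracking out):
line = 'input'  # -> line = 'input'
name = 'lambda'  # -> name = 'lambda'
out = line + name  # -> out = 'inputlambda'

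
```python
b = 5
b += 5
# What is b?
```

Answer: 10

Derivation:
Trace (tracking b):
b = 5  # -> b = 5
b += 5  # -> b = 10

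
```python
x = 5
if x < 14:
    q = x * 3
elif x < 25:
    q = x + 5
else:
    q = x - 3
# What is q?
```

Answer: 15

Derivation:
Trace (tracking q):
x = 5  # -> x = 5
if x < 14:  # condition is True
    q = x * 3  # -> q = 15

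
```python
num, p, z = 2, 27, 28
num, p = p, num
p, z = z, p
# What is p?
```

Answer: 28

Derivation:
Trace (tracking p):
num, p, z = (2, 27, 28)  # -> num = 2, p = 27, z = 28
num, p = (p, num)  # -> num = 27, p = 2
p, z = (z, p)  # -> p = 28, z = 2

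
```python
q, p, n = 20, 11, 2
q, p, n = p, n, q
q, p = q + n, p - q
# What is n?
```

Trace (tracking n):
q, p, n = (20, 11, 2)  # -> q = 20, p = 11, n = 2
q, p, n = (p, n, q)  # -> q = 11, p = 2, n = 20
q, p = (q + n, p - q)  # -> q = 31, p = -9

Answer: 20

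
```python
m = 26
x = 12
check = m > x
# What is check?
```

Trace (tracking check):
m = 26  # -> m = 26
x = 12  # -> x = 12
check = m > x  # -> check = True

Answer: True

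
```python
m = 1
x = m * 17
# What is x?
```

Trace (tracking x):
m = 1  # -> m = 1
x = m * 17  # -> x = 17

Answer: 17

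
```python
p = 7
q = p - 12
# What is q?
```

Trace (tracking q):
p = 7  # -> p = 7
q = p - 12  # -> q = -5

Answer: -5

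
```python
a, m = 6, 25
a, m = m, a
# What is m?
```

Trace (tracking m):
a, m = (6, 25)  # -> a = 6, m = 25
a, m = (m, a)  # -> a = 25, m = 6

Answer: 6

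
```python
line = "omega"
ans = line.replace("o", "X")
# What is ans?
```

Answer: 'Xmega'

Derivation:
Trace (tracking ans):
line = 'omega'  # -> line = 'omega'
ans = line.replace('o', 'X')  # -> ans = 'Xmega'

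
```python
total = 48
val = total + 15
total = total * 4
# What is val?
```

Trace (tracking val):
total = 48  # -> total = 48
val = total + 15  # -> val = 63
total = total * 4  # -> total = 192

Answer: 63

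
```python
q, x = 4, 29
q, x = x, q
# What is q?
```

Answer: 29

Derivation:
Trace (tracking q):
q, x = (4, 29)  # -> q = 4, x = 29
q, x = (x, q)  # -> q = 29, x = 4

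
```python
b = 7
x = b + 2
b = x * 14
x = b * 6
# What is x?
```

Answer: 756

Derivation:
Trace (tracking x):
b = 7  # -> b = 7
x = b + 2  # -> x = 9
b = x * 14  # -> b = 126
x = b * 6  # -> x = 756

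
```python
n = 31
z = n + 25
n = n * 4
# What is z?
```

Trace (tracking z):
n = 31  # -> n = 31
z = n + 25  # -> z = 56
n = n * 4  # -> n = 124

Answer: 56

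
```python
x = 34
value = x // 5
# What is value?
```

Trace (tracking value):
x = 34  # -> x = 34
value = x // 5  # -> value = 6

Answer: 6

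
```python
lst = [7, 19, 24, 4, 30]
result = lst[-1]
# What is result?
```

Trace (tracking result):
lst = [7, 19, 24, 4, 30]  # -> lst = [7, 19, 24, 4, 30]
result = lst[-1]  # -> result = 30

Answer: 30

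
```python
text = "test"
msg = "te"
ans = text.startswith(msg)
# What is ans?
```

Trace (tracking ans):
text = 'test'  # -> text = 'test'
msg = 'te'  # -> msg = 'te'
ans = text.startswith(msg)  # -> ans = True

Answer: True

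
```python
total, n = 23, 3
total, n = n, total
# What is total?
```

Answer: 3

Derivation:
Trace (tracking total):
total, n = (23, 3)  # -> total = 23, n = 3
total, n = (n, total)  # -> total = 3, n = 23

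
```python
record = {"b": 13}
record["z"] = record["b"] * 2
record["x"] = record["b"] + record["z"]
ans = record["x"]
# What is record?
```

Answer: {'b': 13, 'z': 26, 'x': 39}

Derivation:
Trace (tracking record):
record = {'b': 13}  # -> record = {'b': 13}
record['z'] = record['b'] * 2  # -> record = {'b': 13, 'z': 26}
record['x'] = record['b'] + record['z']  # -> record = {'b': 13, 'z': 26, 'x': 39}
ans = record['x']  # -> ans = 39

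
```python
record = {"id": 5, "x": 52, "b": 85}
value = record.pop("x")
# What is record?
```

Answer: {'id': 5, 'b': 85}

Derivation:
Trace (tracking record):
record = {'id': 5, 'x': 52, 'b': 85}  # -> record = {'id': 5, 'x': 52, 'b': 85}
value = record.pop('x')  # -> value = 52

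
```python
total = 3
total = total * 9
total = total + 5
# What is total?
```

Trace (tracking total):
total = 3  # -> total = 3
total = total * 9  # -> total = 27
total = total + 5  # -> total = 32

Answer: 32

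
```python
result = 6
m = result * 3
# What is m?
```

Answer: 18

Derivation:
Trace (tracking m):
result = 6  # -> result = 6
m = result * 3  # -> m = 18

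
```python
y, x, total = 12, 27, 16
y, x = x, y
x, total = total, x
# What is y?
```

Trace (tracking y):
y, x, total = (12, 27, 16)  # -> y = 12, x = 27, total = 16
y, x = (x, y)  # -> y = 27, x = 12
x, total = (total, x)  # -> x = 16, total = 12

Answer: 27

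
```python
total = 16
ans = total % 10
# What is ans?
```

Answer: 6

Derivation:
Trace (tracking ans):
total = 16  # -> total = 16
ans = total % 10  # -> ans = 6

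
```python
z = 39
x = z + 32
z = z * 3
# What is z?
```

Answer: 117

Derivation:
Trace (tracking z):
z = 39  # -> z = 39
x = z + 32  # -> x = 71
z = z * 3  # -> z = 117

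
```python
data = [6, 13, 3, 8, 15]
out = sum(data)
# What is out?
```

Trace (tracking out):
data = [6, 13, 3, 8, 15]  # -> data = [6, 13, 3, 8, 15]
out = sum(data)  # -> out = 45

Answer: 45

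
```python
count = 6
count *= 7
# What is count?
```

Trace (tracking count):
count = 6  # -> count = 6
count *= 7  # -> count = 42

Answer: 42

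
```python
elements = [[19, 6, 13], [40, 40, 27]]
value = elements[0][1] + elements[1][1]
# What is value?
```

Answer: 46

Derivation:
Trace (tracking value):
elements = [[19, 6, 13], [40, 40, 27]]  # -> elements = [[19, 6, 13], [40, 40, 27]]
value = elements[0][1] + elements[1][1]  # -> value = 46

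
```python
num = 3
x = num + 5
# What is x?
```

Answer: 8

Derivation:
Trace (tracking x):
num = 3  # -> num = 3
x = num + 5  # -> x = 8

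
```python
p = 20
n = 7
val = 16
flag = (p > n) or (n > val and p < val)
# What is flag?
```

Trace (tracking flag):
p = 20  # -> p = 20
n = 7  # -> n = 7
val = 16  # -> val = 16
flag = p > n or (n > val and p < val)  # -> flag = True

Answer: True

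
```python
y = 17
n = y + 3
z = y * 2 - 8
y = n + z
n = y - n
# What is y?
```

Trace (tracking y):
y = 17  # -> y = 17
n = y + 3  # -> n = 20
z = y * 2 - 8  # -> z = 26
y = n + z  # -> y = 46
n = y - n  # -> n = 26

Answer: 46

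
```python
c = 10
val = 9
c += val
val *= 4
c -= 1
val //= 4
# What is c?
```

Trace (tracking c):
c = 10  # -> c = 10
val = 9  # -> val = 9
c += val  # -> c = 19
val *= 4  # -> val = 36
c -= 1  # -> c = 18
val //= 4  # -> val = 9

Answer: 18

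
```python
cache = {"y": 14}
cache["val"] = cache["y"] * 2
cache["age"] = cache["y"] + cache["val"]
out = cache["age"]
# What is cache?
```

Trace (tracking cache):
cache = {'y': 14}  # -> cache = {'y': 14}
cache['val'] = cache['y'] * 2  # -> cache = {'y': 14, 'val': 28}
cache['age'] = cache['y'] + cache['val']  # -> cache = {'y': 14, 'val': 28, 'age': 42}
out = cache['age']  # -> out = 42

Answer: {'y': 14, 'val': 28, 'age': 42}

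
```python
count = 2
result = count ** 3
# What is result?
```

Answer: 8

Derivation:
Trace (tracking result):
count = 2  # -> count = 2
result = count ** 3  # -> result = 8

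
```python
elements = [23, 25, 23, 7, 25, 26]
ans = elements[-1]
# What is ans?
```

Trace (tracking ans):
elements = [23, 25, 23, 7, 25, 26]  # -> elements = [23, 25, 23, 7, 25, 26]
ans = elements[-1]  # -> ans = 26

Answer: 26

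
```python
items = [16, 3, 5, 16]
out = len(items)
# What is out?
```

Trace (tracking out):
items = [16, 3, 5, 16]  # -> items = [16, 3, 5, 16]
out = len(items)  # -> out = 4

Answer: 4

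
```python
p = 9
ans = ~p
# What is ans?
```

Answer: -10

Derivation:
Trace (tracking ans):
p = 9  # -> p = 9
ans = ~p  # -> ans = -10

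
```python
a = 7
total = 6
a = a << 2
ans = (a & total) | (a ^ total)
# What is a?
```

Trace (tracking a):
a = 7  # -> a = 7
total = 6  # -> total = 6
a = a << 2  # -> a = 28
ans = a & total | a ^ total  # -> ans = 30

Answer: 28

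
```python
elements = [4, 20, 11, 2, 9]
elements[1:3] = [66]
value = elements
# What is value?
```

Trace (tracking value):
elements = [4, 20, 11, 2, 9]  # -> elements = [4, 20, 11, 2, 9]
elements[1:3] = [66]  # -> elements = [4, 66, 2, 9]
value = elements  # -> value = [4, 66, 2, 9]

Answer: [4, 66, 2, 9]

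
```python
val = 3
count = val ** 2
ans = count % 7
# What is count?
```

Answer: 9

Derivation:
Trace (tracking count):
val = 3  # -> val = 3
count = val ** 2  # -> count = 9
ans = count % 7  # -> ans = 2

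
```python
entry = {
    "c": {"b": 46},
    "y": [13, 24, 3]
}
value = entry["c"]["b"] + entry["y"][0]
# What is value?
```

Trace (tracking value):
entry = {'c': {'b': 46}, 'y': [13, 24, 3]}  # -> entry = {'c': {'b': 46}, 'y': [13, 24, 3]}
value = entry['c']['b'] + entry['y'][0]  # -> value = 59

Answer: 59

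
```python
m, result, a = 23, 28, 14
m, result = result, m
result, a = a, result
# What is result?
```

Answer: 14

Derivation:
Trace (tracking result):
m, result, a = (23, 28, 14)  # -> m = 23, result = 28, a = 14
m, result = (result, m)  # -> m = 28, result = 23
result, a = (a, result)  # -> result = 14, a = 23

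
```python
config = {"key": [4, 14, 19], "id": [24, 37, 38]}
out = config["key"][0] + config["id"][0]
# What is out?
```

Trace (tracking out):
config = {'key': [4, 14, 19], 'id': [24, 37, 38]}  # -> config = {'key': [4, 14, 19], 'id': [24, 37, 38]}
out = config['key'][0] + config['id'][0]  # -> out = 28

Answer: 28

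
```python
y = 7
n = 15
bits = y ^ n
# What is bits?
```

Trace (tracking bits):
y = 7  # -> y = 7
n = 15  # -> n = 15
bits = y ^ n  # -> bits = 8

Answer: 8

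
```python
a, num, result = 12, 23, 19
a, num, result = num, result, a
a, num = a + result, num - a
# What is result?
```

Trace (tracking result):
a, num, result = (12, 23, 19)  # -> a = 12, num = 23, result = 19
a, num, result = (num, result, a)  # -> a = 23, num = 19, result = 12
a, num = (a + result, num - a)  # -> a = 35, num = -4

Answer: 12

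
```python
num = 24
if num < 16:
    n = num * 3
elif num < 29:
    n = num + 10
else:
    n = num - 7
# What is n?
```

Answer: 34

Derivation:
Trace (tracking n):
num = 24  # -> num = 24
if num < 16:  # condition is False
elif num < 29:  # condition is True
    n = num + 10  # -> n = 34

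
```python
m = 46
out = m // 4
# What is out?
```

Trace (tracking out):
m = 46  # -> m = 46
out = m // 4  # -> out = 11

Answer: 11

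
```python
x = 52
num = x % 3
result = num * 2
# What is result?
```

Trace (tracking result):
x = 52  # -> x = 52
num = x % 3  # -> num = 1
result = num * 2  # -> result = 2

Answer: 2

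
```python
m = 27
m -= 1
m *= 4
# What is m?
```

Trace (tracking m):
m = 27  # -> m = 27
m -= 1  # -> m = 26
m *= 4  # -> m = 104

Answer: 104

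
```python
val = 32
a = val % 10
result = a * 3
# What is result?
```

Trace (tracking result):
val = 32  # -> val = 32
a = val % 10  # -> a = 2
result = a * 3  # -> result = 6

Answer: 6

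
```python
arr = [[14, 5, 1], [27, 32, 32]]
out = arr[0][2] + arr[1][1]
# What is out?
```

Answer: 33

Derivation:
Trace (tracking out):
arr = [[14, 5, 1], [27, 32, 32]]  # -> arr = [[14, 5, 1], [27, 32, 32]]
out = arr[0][2] + arr[1][1]  # -> out = 33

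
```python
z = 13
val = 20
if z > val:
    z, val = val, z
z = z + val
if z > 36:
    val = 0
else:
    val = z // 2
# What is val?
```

Trace (tracking val):
z = 13  # -> z = 13
val = 20  # -> val = 20
if z > val:  # condition is False
z = z + val  # -> z = 33
if z > 36:  # condition is False
else:
    val = z // 2  # -> val = 16

Answer: 16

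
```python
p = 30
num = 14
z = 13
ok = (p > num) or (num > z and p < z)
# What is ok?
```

Trace (tracking ok):
p = 30  # -> p = 30
num = 14  # -> num = 14
z = 13  # -> z = 13
ok = p > num or (num > z and p < z)  # -> ok = True

Answer: True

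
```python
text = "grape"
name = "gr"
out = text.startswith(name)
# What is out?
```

Trace (tracking out):
text = 'grape'  # -> text = 'grape'
name = 'gr'  # -> name = 'gr'
out = text.startswith(name)  # -> out = True

Answer: True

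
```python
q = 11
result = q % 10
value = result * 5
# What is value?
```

Trace (tracking value):
q = 11  # -> q = 11
result = q % 10  # -> result = 1
value = result * 5  # -> value = 5

Answer: 5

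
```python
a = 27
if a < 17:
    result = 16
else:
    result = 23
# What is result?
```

Answer: 23

Derivation:
Trace (tracking result):
a = 27  # -> a = 27
if a < 17:  # condition is False
else:
    result = 23  # -> result = 23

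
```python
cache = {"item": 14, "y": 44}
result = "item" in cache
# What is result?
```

Trace (tracking result):
cache = {'item': 14, 'y': 44}  # -> cache = {'item': 14, 'y': 44}
result = 'item' in cache  # -> result = True

Answer: True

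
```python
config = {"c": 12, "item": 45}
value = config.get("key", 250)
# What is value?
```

Trace (tracking value):
config = {'c': 12, 'item': 45}  # -> config = {'c': 12, 'item': 45}
value = config.get('key', 250)  # -> value = 250

Answer: 250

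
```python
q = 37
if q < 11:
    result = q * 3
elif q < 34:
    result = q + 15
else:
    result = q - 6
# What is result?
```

Answer: 31

Derivation:
Trace (tracking result):
q = 37  # -> q = 37
if q < 11:  # condition is False
elif q < 34:  # condition is False
else:
    result = q - 6  # -> result = 31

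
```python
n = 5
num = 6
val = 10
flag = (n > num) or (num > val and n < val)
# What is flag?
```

Trace (tracking flag):
n = 5  # -> n = 5
num = 6  # -> num = 6
val = 10  # -> val = 10
flag = n > num or (num > val and n < val)  # -> flag = False

Answer: False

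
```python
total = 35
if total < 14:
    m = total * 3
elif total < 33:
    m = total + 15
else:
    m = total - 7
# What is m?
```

Trace (tracking m):
total = 35  # -> total = 35
if total < 14:  # condition is False
elif total < 33:  # condition is False
else:
    m = total - 7  # -> m = 28

Answer: 28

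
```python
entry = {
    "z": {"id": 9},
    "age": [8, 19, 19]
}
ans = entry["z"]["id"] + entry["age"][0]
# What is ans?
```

Trace (tracking ans):
entry = {'z': {'id': 9}, 'age': [8, 19, 19]}  # -> entry = {'z': {'id': 9}, 'age': [8, 19, 19]}
ans = entry['z']['id'] + entry['age'][0]  # -> ans = 17

Answer: 17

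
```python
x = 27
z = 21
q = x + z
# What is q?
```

Trace (tracking q):
x = 27  # -> x = 27
z = 21  # -> z = 21
q = x + z  # -> q = 48

Answer: 48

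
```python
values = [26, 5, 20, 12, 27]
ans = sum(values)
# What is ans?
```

Trace (tracking ans):
values = [26, 5, 20, 12, 27]  # -> values = [26, 5, 20, 12, 27]
ans = sum(values)  # -> ans = 90

Answer: 90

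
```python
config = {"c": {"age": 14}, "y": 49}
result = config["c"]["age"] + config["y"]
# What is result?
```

Trace (tracking result):
config = {'c': {'age': 14}, 'y': 49}  # -> config = {'c': {'age': 14}, 'y': 49}
result = config['c']['age'] + config['y']  # -> result = 63

Answer: 63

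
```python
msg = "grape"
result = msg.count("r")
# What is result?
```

Trace (tracking result):
msg = 'grape'  # -> msg = 'grape'
result = msg.count('r')  # -> result = 1

Answer: 1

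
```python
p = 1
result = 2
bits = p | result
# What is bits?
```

Trace (tracking bits):
p = 1  # -> p = 1
result = 2  # -> result = 2
bits = p | result  # -> bits = 3

Answer: 3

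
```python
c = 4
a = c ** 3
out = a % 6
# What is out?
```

Answer: 4

Derivation:
Trace (tracking out):
c = 4  # -> c = 4
a = c ** 3  # -> a = 64
out = a % 6  # -> out = 4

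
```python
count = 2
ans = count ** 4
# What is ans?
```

Trace (tracking ans):
count = 2  # -> count = 2
ans = count ** 4  # -> ans = 16

Answer: 16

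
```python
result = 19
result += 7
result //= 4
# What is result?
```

Trace (tracking result):
result = 19  # -> result = 19
result += 7  # -> result = 26
result //= 4  # -> result = 6

Answer: 6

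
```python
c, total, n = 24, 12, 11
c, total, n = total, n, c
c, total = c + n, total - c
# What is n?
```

Answer: 24

Derivation:
Trace (tracking n):
c, total, n = (24, 12, 11)  # -> c = 24, total = 12, n = 11
c, total, n = (total, n, c)  # -> c = 12, total = 11, n = 24
c, total = (c + n, total - c)  # -> c = 36, total = -1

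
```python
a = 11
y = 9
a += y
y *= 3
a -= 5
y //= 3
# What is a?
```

Trace (tracking a):
a = 11  # -> a = 11
y = 9  # -> y = 9
a += y  # -> a = 20
y *= 3  # -> y = 27
a -= 5  # -> a = 15
y //= 3  # -> y = 9

Answer: 15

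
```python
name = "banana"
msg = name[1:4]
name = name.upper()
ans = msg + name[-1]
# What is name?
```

Trace (tracking name):
name = 'banana'  # -> name = 'banana'
msg = name[1:4]  # -> msg = 'ana'
name = name.upper()  # -> name = 'BANANA'
ans = msg + name[-1]  # -> ans = 'anaA'

Answer: 'BANANA'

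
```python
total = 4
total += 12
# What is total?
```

Trace (tracking total):
total = 4  # -> total = 4
total += 12  # -> total = 16

Answer: 16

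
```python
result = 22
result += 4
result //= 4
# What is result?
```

Answer: 6

Derivation:
Trace (tracking result):
result = 22  # -> result = 22
result += 4  # -> result = 26
result //= 4  # -> result = 6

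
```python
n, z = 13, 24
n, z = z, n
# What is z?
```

Answer: 13

Derivation:
Trace (tracking z):
n, z = (13, 24)  # -> n = 13, z = 24
n, z = (z, n)  # -> n = 24, z = 13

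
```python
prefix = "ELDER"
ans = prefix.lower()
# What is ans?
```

Trace (tracking ans):
prefix = 'ELDER'  # -> prefix = 'ELDER'
ans = prefix.lower()  # -> ans = 'elder'

Answer: 'elder'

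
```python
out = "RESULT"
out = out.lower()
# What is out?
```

Answer: 'result'

Derivation:
Trace (tracking out):
out = 'RESULT'  # -> out = 'RESULT'
out = out.lower()  # -> out = 'result'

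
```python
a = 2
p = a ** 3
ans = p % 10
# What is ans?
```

Trace (tracking ans):
a = 2  # -> a = 2
p = a ** 3  # -> p = 8
ans = p % 10  # -> ans = 8

Answer: 8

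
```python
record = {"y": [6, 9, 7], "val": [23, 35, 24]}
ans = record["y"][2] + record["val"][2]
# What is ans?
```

Trace (tracking ans):
record = {'y': [6, 9, 7], 'val': [23, 35, 24]}  # -> record = {'y': [6, 9, 7], 'val': [23, 35, 24]}
ans = record['y'][2] + record['val'][2]  # -> ans = 31

Answer: 31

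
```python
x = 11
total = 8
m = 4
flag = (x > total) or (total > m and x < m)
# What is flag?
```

Trace (tracking flag):
x = 11  # -> x = 11
total = 8  # -> total = 8
m = 4  # -> m = 4
flag = x > total or (total > m and x < m)  # -> flag = True

Answer: True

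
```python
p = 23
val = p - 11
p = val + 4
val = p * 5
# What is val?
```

Trace (tracking val):
p = 23  # -> p = 23
val = p - 11  # -> val = 12
p = val + 4  # -> p = 16
val = p * 5  # -> val = 80

Answer: 80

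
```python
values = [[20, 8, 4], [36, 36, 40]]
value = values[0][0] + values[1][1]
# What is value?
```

Trace (tracking value):
values = [[20, 8, 4], [36, 36, 40]]  # -> values = [[20, 8, 4], [36, 36, 40]]
value = values[0][0] + values[1][1]  # -> value = 56

Answer: 56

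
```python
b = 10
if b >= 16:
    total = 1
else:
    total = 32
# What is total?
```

Answer: 32

Derivation:
Trace (tracking total):
b = 10  # -> b = 10
if b >= 16:  # condition is False
else:
    total = 32  # -> total = 32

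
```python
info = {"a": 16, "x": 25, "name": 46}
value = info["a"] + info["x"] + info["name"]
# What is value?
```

Trace (tracking value):
info = {'a': 16, 'x': 25, 'name': 46}  # -> info = {'a': 16, 'x': 25, 'name': 46}
value = info['a'] + info['x'] + info['name']  # -> value = 87

Answer: 87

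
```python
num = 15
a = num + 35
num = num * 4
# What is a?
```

Trace (tracking a):
num = 15  # -> num = 15
a = num + 35  # -> a = 50
num = num * 4  # -> num = 60

Answer: 50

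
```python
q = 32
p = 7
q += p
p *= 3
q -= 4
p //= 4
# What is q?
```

Answer: 35

Derivation:
Trace (tracking q):
q = 32  # -> q = 32
p = 7  # -> p = 7
q += p  # -> q = 39
p *= 3  # -> p = 21
q -= 4  # -> q = 35
p //= 4  # -> p = 5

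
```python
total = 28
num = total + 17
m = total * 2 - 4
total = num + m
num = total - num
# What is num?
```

Answer: 52

Derivation:
Trace (tracking num):
total = 28  # -> total = 28
num = total + 17  # -> num = 45
m = total * 2 - 4  # -> m = 52
total = num + m  # -> total = 97
num = total - num  # -> num = 52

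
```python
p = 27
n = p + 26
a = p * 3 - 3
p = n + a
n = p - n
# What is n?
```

Answer: 78

Derivation:
Trace (tracking n):
p = 27  # -> p = 27
n = p + 26  # -> n = 53
a = p * 3 - 3  # -> a = 78
p = n + a  # -> p = 131
n = p - n  # -> n = 78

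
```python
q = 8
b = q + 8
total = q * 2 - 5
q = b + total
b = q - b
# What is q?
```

Trace (tracking q):
q = 8  # -> q = 8
b = q + 8  # -> b = 16
total = q * 2 - 5  # -> total = 11
q = b + total  # -> q = 27
b = q - b  # -> b = 11

Answer: 27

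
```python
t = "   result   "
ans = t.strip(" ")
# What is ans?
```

Trace (tracking ans):
t = '   result   '  # -> t = '   result   '
ans = t.strip(' ')  # -> ans = 'result'

Answer: 'result'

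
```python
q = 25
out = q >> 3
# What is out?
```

Trace (tracking out):
q = 25  # -> q = 25
out = q >> 3  # -> out = 3

Answer: 3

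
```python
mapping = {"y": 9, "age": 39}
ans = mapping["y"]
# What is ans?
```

Trace (tracking ans):
mapping = {'y': 9, 'age': 39}  # -> mapping = {'y': 9, 'age': 39}
ans = mapping['y']  # -> ans = 9

Answer: 9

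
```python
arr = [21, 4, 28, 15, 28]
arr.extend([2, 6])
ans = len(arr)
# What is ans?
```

Trace (tracking ans):
arr = [21, 4, 28, 15, 28]  # -> arr = [21, 4, 28, 15, 28]
arr.extend([2, 6])  # -> arr = [21, 4, 28, 15, 28, 2, 6]
ans = len(arr)  # -> ans = 7

Answer: 7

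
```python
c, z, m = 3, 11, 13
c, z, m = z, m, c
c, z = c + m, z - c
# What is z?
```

Answer: 2

Derivation:
Trace (tracking z):
c, z, m = (3, 11, 13)  # -> c = 3, z = 11, m = 13
c, z, m = (z, m, c)  # -> c = 11, z = 13, m = 3
c, z = (c + m, z - c)  # -> c = 14, z = 2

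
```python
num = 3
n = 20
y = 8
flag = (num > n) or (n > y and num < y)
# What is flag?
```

Trace (tracking flag):
num = 3  # -> num = 3
n = 20  # -> n = 20
y = 8  # -> y = 8
flag = num > n or (n > y and num < y)  # -> flag = True

Answer: True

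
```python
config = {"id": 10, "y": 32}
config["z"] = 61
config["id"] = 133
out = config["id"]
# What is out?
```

Trace (tracking out):
config = {'id': 10, 'y': 32}  # -> config = {'id': 10, 'y': 32}
config['z'] = 61  # -> config = {'id': 10, 'y': 32, 'z': 61}
config['id'] = 133  # -> config = {'id': 133, 'y': 32, 'z': 61}
out = config['id']  # -> out = 133

Answer: 133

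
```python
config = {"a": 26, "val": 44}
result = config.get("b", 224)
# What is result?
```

Answer: 224

Derivation:
Trace (tracking result):
config = {'a': 26, 'val': 44}  # -> config = {'a': 26, 'val': 44}
result = config.get('b', 224)  # -> result = 224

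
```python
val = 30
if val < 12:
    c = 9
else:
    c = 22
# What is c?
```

Answer: 22

Derivation:
Trace (tracking c):
val = 30  # -> val = 30
if val < 12:  # condition is False
else:
    c = 22  # -> c = 22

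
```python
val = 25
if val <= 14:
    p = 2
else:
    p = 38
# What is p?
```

Trace (tracking p):
val = 25  # -> val = 25
if val <= 14:  # condition is False
else:
    p = 38  # -> p = 38

Answer: 38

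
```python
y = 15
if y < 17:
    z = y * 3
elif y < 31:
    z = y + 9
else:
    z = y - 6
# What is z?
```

Trace (tracking z):
y = 15  # -> y = 15
if y < 17:  # condition is True
    z = y * 3  # -> z = 45

Answer: 45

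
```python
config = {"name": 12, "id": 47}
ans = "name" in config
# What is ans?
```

Trace (tracking ans):
config = {'name': 12, 'id': 47}  # -> config = {'name': 12, 'id': 47}
ans = 'name' in config  # -> ans = True

Answer: True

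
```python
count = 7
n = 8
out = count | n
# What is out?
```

Answer: 15

Derivation:
Trace (tracking out):
count = 7  # -> count = 7
n = 8  # -> n = 8
out = count | n  # -> out = 15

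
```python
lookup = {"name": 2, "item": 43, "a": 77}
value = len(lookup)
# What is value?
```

Answer: 3

Derivation:
Trace (tracking value):
lookup = {'name': 2, 'item': 43, 'a': 77}  # -> lookup = {'name': 2, 'item': 43, 'a': 77}
value = len(lookup)  # -> value = 3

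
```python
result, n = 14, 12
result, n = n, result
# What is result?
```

Answer: 12

Derivation:
Trace (tracking result):
result, n = (14, 12)  # -> result = 14, n = 12
result, n = (n, result)  # -> result = 12, n = 14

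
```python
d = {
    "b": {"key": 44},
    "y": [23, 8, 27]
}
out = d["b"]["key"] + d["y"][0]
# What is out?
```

Answer: 67

Derivation:
Trace (tracking out):
d = {'b': {'key': 44}, 'y': [23, 8, 27]}  # -> d = {'b': {'key': 44}, 'y': [23, 8, 27]}
out = d['b']['key'] + d['y'][0]  # -> out = 67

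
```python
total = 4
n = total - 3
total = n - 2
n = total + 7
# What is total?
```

Answer: -1

Derivation:
Trace (tracking total):
total = 4  # -> total = 4
n = total - 3  # -> n = 1
total = n - 2  # -> total = -1
n = total + 7  # -> n = 6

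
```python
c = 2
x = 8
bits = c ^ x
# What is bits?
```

Answer: 10

Derivation:
Trace (tracking bits):
c = 2  # -> c = 2
x = 8  # -> x = 8
bits = c ^ x  # -> bits = 10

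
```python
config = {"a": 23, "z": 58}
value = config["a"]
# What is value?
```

Trace (tracking value):
config = {'a': 23, 'z': 58}  # -> config = {'a': 23, 'z': 58}
value = config['a']  # -> value = 23

Answer: 23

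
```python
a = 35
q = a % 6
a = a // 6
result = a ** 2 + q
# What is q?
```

Trace (tracking q):
a = 35  # -> a = 35
q = a % 6  # -> q = 5
a = a // 6  # -> a = 5
result = a ** 2 + q  # -> result = 30

Answer: 5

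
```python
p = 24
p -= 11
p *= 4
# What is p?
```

Answer: 52

Derivation:
Trace (tracking p):
p = 24  # -> p = 24
p -= 11  # -> p = 13
p *= 4  # -> p = 52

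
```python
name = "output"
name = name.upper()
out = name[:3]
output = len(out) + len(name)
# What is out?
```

Answer: 'OUT'

Derivation:
Trace (tracking out):
name = 'output'  # -> name = 'output'
name = name.upper()  # -> name = 'OUTPUT'
out = name[:3]  # -> out = 'OUT'
output = len(out) + len(name)  # -> output = 9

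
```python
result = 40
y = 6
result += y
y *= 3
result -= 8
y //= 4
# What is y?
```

Trace (tracking y):
result = 40  # -> result = 40
y = 6  # -> y = 6
result += y  # -> result = 46
y *= 3  # -> y = 18
result -= 8  # -> result = 38
y //= 4  # -> y = 4

Answer: 4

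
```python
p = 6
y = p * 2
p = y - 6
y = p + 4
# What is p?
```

Answer: 6

Derivation:
Trace (tracking p):
p = 6  # -> p = 6
y = p * 2  # -> y = 12
p = y - 6  # -> p = 6
y = p + 4  # -> y = 10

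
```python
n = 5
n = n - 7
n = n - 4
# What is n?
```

Answer: -6

Derivation:
Trace (tracking n):
n = 5  # -> n = 5
n = n - 7  # -> n = -2
n = n - 4  # -> n = -6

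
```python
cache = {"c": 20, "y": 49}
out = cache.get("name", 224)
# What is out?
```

Trace (tracking out):
cache = {'c': 20, 'y': 49}  # -> cache = {'c': 20, 'y': 49}
out = cache.get('name', 224)  # -> out = 224

Answer: 224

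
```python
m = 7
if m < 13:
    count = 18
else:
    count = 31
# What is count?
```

Answer: 18

Derivation:
Trace (tracking count):
m = 7  # -> m = 7
if m < 13:  # condition is True
    count = 18  # -> count = 18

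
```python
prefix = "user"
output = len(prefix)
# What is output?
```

Answer: 4

Derivation:
Trace (tracking output):
prefix = 'user'  # -> prefix = 'user'
output = len(prefix)  # -> output = 4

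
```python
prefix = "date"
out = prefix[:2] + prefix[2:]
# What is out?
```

Trace (tracking out):
prefix = 'date'  # -> prefix = 'date'
out = prefix[:2] + prefix[2:]  # -> out = 'date'

Answer: 'date'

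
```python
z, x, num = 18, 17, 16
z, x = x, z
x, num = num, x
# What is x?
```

Trace (tracking x):
z, x, num = (18, 17, 16)  # -> z = 18, x = 17, num = 16
z, x = (x, z)  # -> z = 17, x = 18
x, num = (num, x)  # -> x = 16, num = 18

Answer: 16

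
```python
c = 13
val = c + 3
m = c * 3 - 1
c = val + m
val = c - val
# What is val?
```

Trace (tracking val):
c = 13  # -> c = 13
val = c + 3  # -> val = 16
m = c * 3 - 1  # -> m = 38
c = val + m  # -> c = 54
val = c - val  # -> val = 38

Answer: 38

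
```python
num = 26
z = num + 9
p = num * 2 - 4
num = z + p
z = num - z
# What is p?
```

Trace (tracking p):
num = 26  # -> num = 26
z = num + 9  # -> z = 35
p = num * 2 - 4  # -> p = 48
num = z + p  # -> num = 83
z = num - z  # -> z = 48

Answer: 48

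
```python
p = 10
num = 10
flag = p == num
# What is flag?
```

Trace (tracking flag):
p = 10  # -> p = 10
num = 10  # -> num = 10
flag = p == num  # -> flag = True

Answer: True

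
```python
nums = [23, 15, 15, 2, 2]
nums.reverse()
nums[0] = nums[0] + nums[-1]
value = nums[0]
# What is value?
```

Answer: 25

Derivation:
Trace (tracking value):
nums = [23, 15, 15, 2, 2]  # -> nums = [23, 15, 15, 2, 2]
nums.reverse()  # -> nums = [2, 2, 15, 15, 23]
nums[0] = nums[0] + nums[-1]  # -> nums = [25, 2, 15, 15, 23]
value = nums[0]  # -> value = 25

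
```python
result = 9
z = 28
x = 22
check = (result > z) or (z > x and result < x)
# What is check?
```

Answer: True

Derivation:
Trace (tracking check):
result = 9  # -> result = 9
z = 28  # -> z = 28
x = 22  # -> x = 22
check = result > z or (z > x and result < x)  # -> check = True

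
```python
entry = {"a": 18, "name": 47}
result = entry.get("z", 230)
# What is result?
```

Trace (tracking result):
entry = {'a': 18, 'name': 47}  # -> entry = {'a': 18, 'name': 47}
result = entry.get('z', 230)  # -> result = 230

Answer: 230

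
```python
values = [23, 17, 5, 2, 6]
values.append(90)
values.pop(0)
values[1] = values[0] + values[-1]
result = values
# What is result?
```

Answer: [17, 107, 2, 6, 90]

Derivation:
Trace (tracking result):
values = [23, 17, 5, 2, 6]  # -> values = [23, 17, 5, 2, 6]
values.append(90)  # -> values = [23, 17, 5, 2, 6, 90]
values.pop(0)  # -> values = [17, 5, 2, 6, 90]
values[1] = values[0] + values[-1]  # -> values = [17, 107, 2, 6, 90]
result = values  # -> result = [17, 107, 2, 6, 90]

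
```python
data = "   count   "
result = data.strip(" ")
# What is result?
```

Trace (tracking result):
data = '   count   '  # -> data = '   count   '
result = data.strip(' ')  # -> result = 'count'

Answer: 'count'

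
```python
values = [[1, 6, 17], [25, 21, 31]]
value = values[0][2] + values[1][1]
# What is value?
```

Answer: 38

Derivation:
Trace (tracking value):
values = [[1, 6, 17], [25, 21, 31]]  # -> values = [[1, 6, 17], [25, 21, 31]]
value = values[0][2] + values[1][1]  # -> value = 38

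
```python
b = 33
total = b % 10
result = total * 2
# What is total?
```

Trace (tracking total):
b = 33  # -> b = 33
total = b % 10  # -> total = 3
result = total * 2  # -> result = 6

Answer: 3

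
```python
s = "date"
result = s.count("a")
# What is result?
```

Trace (tracking result):
s = 'date'  # -> s = 'date'
result = s.count('a')  # -> result = 1

Answer: 1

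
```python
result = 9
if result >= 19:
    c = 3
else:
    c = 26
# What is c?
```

Answer: 26

Derivation:
Trace (tracking c):
result = 9  # -> result = 9
if result >= 19:  # condition is False
else:
    c = 26  # -> c = 26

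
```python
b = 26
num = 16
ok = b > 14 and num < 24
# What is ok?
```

Trace (tracking ok):
b = 26  # -> b = 26
num = 16  # -> num = 16
ok = b > 14 and num < 24  # -> ok = True

Answer: True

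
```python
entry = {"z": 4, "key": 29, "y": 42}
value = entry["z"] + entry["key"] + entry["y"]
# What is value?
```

Answer: 75

Derivation:
Trace (tracking value):
entry = {'z': 4, 'key': 29, 'y': 42}  # -> entry = {'z': 4, 'key': 29, 'y': 42}
value = entry['z'] + entry['key'] + entry['y']  # -> value = 75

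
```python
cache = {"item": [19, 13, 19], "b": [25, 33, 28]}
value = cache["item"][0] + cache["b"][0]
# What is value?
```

Answer: 44

Derivation:
Trace (tracking value):
cache = {'item': [19, 13, 19], 'b': [25, 33, 28]}  # -> cache = {'item': [19, 13, 19], 'b': [25, 33, 28]}
value = cache['item'][0] + cache['b'][0]  # -> value = 44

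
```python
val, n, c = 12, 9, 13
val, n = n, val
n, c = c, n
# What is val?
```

Trace (tracking val):
val, n, c = (12, 9, 13)  # -> val = 12, n = 9, c = 13
val, n = (n, val)  # -> val = 9, n = 12
n, c = (c, n)  # -> n = 13, c = 12

Answer: 9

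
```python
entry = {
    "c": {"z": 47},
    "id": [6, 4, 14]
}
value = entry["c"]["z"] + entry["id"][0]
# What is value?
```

Answer: 53

Derivation:
Trace (tracking value):
entry = {'c': {'z': 47}, 'id': [6, 4, 14]}  # -> entry = {'c': {'z': 47}, 'id': [6, 4, 14]}
value = entry['c']['z'] + entry['id'][0]  # -> value = 53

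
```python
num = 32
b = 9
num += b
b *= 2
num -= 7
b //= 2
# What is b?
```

Trace (tracking b):
num = 32  # -> num = 32
b = 9  # -> b = 9
num += b  # -> num = 41
b *= 2  # -> b = 18
num -= 7  # -> num = 34
b //= 2  # -> b = 9

Answer: 9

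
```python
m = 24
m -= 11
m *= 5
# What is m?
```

Answer: 65

Derivation:
Trace (tracking m):
m = 24  # -> m = 24
m -= 11  # -> m = 13
m *= 5  # -> m = 65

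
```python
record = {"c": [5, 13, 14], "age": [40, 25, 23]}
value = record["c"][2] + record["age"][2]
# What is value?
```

Answer: 37

Derivation:
Trace (tracking value):
record = {'c': [5, 13, 14], 'age': [40, 25, 23]}  # -> record = {'c': [5, 13, 14], 'age': [40, 25, 23]}
value = record['c'][2] + record['age'][2]  # -> value = 37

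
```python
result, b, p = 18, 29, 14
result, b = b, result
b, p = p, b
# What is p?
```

Answer: 18

Derivation:
Trace (tracking p):
result, b, p = (18, 29, 14)  # -> result = 18, b = 29, p = 14
result, b = (b, result)  # -> result = 29, b = 18
b, p = (p, b)  # -> b = 14, p = 18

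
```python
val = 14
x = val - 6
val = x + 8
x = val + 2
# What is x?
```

Trace (tracking x):
val = 14  # -> val = 14
x = val - 6  # -> x = 8
val = x + 8  # -> val = 16
x = val + 2  # -> x = 18

Answer: 18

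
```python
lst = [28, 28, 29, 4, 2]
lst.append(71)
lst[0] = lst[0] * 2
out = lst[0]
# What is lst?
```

Answer: [56, 28, 29, 4, 2, 71]

Derivation:
Trace (tracking lst):
lst = [28, 28, 29, 4, 2]  # -> lst = [28, 28, 29, 4, 2]
lst.append(71)  # -> lst = [28, 28, 29, 4, 2, 71]
lst[0] = lst[0] * 2  # -> lst = [56, 28, 29, 4, 2, 71]
out = lst[0]  # -> out = 56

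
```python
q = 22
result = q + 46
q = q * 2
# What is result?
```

Trace (tracking result):
q = 22  # -> q = 22
result = q + 46  # -> result = 68
q = q * 2  # -> q = 44

Answer: 68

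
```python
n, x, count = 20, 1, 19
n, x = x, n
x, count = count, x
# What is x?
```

Trace (tracking x):
n, x, count = (20, 1, 19)  # -> n = 20, x = 1, count = 19
n, x = (x, n)  # -> n = 1, x = 20
x, count = (count, x)  # -> x = 19, count = 20

Answer: 19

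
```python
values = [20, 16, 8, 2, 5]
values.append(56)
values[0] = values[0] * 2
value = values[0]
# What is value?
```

Answer: 40

Derivation:
Trace (tracking value):
values = [20, 16, 8, 2, 5]  # -> values = [20, 16, 8, 2, 5]
values.append(56)  # -> values = [20, 16, 8, 2, 5, 56]
values[0] = values[0] * 2  # -> values = [40, 16, 8, 2, 5, 56]
value = values[0]  # -> value = 40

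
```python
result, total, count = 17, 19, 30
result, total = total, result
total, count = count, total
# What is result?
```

Trace (tracking result):
result, total, count = (17, 19, 30)  # -> result = 17, total = 19, count = 30
result, total = (total, result)  # -> result = 19, total = 17
total, count = (count, total)  # -> total = 30, count = 17

Answer: 19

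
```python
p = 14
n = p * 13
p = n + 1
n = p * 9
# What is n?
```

Answer: 1647

Derivation:
Trace (tracking n):
p = 14  # -> p = 14
n = p * 13  # -> n = 182
p = n + 1  # -> p = 183
n = p * 9  # -> n = 1647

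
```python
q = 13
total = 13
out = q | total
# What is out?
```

Answer: 13

Derivation:
Trace (tracking out):
q = 13  # -> q = 13
total = 13  # -> total = 13
out = q | total  # -> out = 13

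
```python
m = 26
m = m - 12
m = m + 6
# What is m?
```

Answer: 20

Derivation:
Trace (tracking m):
m = 26  # -> m = 26
m = m - 12  # -> m = 14
m = m + 6  # -> m = 20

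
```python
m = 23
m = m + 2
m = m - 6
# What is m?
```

Trace (tracking m):
m = 23  # -> m = 23
m = m + 2  # -> m = 25
m = m - 6  # -> m = 19

Answer: 19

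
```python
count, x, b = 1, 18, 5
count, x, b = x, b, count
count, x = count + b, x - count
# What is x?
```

Trace (tracking x):
count, x, b = (1, 18, 5)  # -> count = 1, x = 18, b = 5
count, x, b = (x, b, count)  # -> count = 18, x = 5, b = 1
count, x = (count + b, x - count)  # -> count = 19, x = -13

Answer: -13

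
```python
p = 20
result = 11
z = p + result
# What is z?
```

Answer: 31

Derivation:
Trace (tracking z):
p = 20  # -> p = 20
result = 11  # -> result = 11
z = p + result  # -> z = 31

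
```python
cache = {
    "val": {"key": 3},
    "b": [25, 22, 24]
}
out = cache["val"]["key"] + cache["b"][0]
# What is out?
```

Trace (tracking out):
cache = {'val': {'key': 3}, 'b': [25, 22, 24]}  # -> cache = {'val': {'key': 3}, 'b': [25, 22, 24]}
out = cache['val']['key'] + cache['b'][0]  # -> out = 28

Answer: 28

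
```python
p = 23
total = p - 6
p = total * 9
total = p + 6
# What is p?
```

Answer: 153

Derivation:
Trace (tracking p):
p = 23  # -> p = 23
total = p - 6  # -> total = 17
p = total * 9  # -> p = 153
total = p + 6  # -> total = 159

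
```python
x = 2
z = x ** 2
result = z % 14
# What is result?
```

Trace (tracking result):
x = 2  # -> x = 2
z = x ** 2  # -> z = 4
result = z % 14  # -> result = 4

Answer: 4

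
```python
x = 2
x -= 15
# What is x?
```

Answer: -13

Derivation:
Trace (tracking x):
x = 2  # -> x = 2
x -= 15  # -> x = -13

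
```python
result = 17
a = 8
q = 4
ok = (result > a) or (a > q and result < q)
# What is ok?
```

Answer: True

Derivation:
Trace (tracking ok):
result = 17  # -> result = 17
a = 8  # -> a = 8
q = 4  # -> q = 4
ok = result > a or (a > q and result < q)  # -> ok = True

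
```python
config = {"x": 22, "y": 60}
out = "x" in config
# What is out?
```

Answer: True

Derivation:
Trace (tracking out):
config = {'x': 22, 'y': 60}  # -> config = {'x': 22, 'y': 60}
out = 'x' in config  # -> out = True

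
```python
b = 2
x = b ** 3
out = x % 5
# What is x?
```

Trace (tracking x):
b = 2  # -> b = 2
x = b ** 3  # -> x = 8
out = x % 5  # -> out = 3

Answer: 8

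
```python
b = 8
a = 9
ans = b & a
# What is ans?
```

Answer: 8

Derivation:
Trace (tracking ans):
b = 8  # -> b = 8
a = 9  # -> a = 9
ans = b & a  # -> ans = 8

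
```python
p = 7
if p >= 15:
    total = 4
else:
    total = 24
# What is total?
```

Trace (tracking total):
p = 7  # -> p = 7
if p >= 15:  # condition is False
else:
    total = 24  # -> total = 24

Answer: 24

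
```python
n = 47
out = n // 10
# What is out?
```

Trace (tracking out):
n = 47  # -> n = 47
out = n // 10  # -> out = 4

Answer: 4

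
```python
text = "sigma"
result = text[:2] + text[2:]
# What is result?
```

Trace (tracking result):
text = 'sigma'  # -> text = 'sigma'
result = text[:2] + text[2:]  # -> result = 'sigma'

Answer: 'sigma'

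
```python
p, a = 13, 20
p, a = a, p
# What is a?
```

Answer: 13

Derivation:
Trace (tracking a):
p, a = (13, 20)  # -> p = 13, a = 20
p, a = (a, p)  # -> p = 20, a = 13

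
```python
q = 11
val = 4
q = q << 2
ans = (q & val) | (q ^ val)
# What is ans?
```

Answer: 44

Derivation:
Trace (tracking ans):
q = 11  # -> q = 11
val = 4  # -> val = 4
q = q << 2  # -> q = 44
ans = q & val | q ^ val  # -> ans = 44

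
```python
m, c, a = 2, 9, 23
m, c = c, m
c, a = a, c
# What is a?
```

Answer: 2

Derivation:
Trace (tracking a):
m, c, a = (2, 9, 23)  # -> m = 2, c = 9, a = 23
m, c = (c, m)  # -> m = 9, c = 2
c, a = (a, c)  # -> c = 23, a = 2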